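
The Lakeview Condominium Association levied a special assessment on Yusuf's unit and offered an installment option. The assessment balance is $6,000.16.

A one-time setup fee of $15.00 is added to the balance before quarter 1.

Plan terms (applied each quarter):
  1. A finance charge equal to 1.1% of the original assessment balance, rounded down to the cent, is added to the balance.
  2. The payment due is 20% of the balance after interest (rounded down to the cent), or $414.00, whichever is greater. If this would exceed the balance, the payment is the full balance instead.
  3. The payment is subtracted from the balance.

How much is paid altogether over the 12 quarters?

$6,807.16

Quarter 1: $6,015.16 +$66.00 interest = $6,081.16; pay $1,216.23 → $4,864.93
Quarter 2: $4,864.93 +$66.00 interest = $4,930.93; pay $986.18 → $3,944.75
Quarter 3: $3,944.75 +$66.00 interest = $4,010.75; pay $802.15 → $3,208.60
Quarter 4: $3,208.60 +$66.00 interest = $3,274.60; pay $654.92 → $2,619.68
Quarter 5: $2,619.68 +$66.00 interest = $2,685.68; pay $537.13 → $2,148.55
Quarter 6: $2,148.55 +$66.00 interest = $2,214.55; pay $442.91 → $1,771.64
Quarter 7: $1,771.64 +$66.00 interest = $1,837.64; pay $414.00 → $1,423.64
Quarter 8: $1,423.64 +$66.00 interest = $1,489.64; pay $414.00 → $1,075.64
Quarter 9: $1,075.64 +$66.00 interest = $1,141.64; pay $414.00 → $727.64
Quarter 10: $727.64 +$66.00 interest = $793.64; pay $414.00 → $379.64
Quarter 11: $379.64 +$66.00 interest = $445.64; pay $414.00 → $31.64
Quarter 12: $31.64 +$66.00 interest = $97.64; pay $97.64 → $0.00
Total paid: $6,807.16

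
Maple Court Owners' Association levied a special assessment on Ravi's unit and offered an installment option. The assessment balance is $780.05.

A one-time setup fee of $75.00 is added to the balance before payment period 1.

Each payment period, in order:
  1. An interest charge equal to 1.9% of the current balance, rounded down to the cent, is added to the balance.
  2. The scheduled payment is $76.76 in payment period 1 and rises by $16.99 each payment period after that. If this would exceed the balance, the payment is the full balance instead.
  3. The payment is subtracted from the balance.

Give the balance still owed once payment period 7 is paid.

# | Opening | Interest | Payment | End bal
1 | $855.05 | $16.24 | $76.76 | $794.53
2 | $794.53 | $15.09 | $93.75 | $715.87
3 | $715.87 | $13.60 | $110.74 | $618.73
4 | $618.73 | $11.75 | $127.73 | $502.75
5 | $502.75 | $9.55 | $144.72 | $367.58
6 | $367.58 | $6.98 | $161.71 | $212.85
7 | $212.85 | $4.04 | $178.70 | $38.19

$38.19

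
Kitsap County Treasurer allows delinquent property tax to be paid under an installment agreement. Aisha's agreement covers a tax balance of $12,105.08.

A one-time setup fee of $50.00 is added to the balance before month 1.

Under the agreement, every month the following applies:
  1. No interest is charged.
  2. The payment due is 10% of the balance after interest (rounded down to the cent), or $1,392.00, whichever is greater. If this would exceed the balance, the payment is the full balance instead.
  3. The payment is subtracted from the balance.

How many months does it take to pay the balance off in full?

Month 1: opening $12,155.08; payment $1,392.00; balance $10,763.08
Month 2: opening $10,763.08; payment $1,392.00; balance $9,371.08
Month 3: opening $9,371.08; payment $1,392.00; balance $7,979.08
Month 4: opening $7,979.08; payment $1,392.00; balance $6,587.08
Month 5: opening $6,587.08; payment $1,392.00; balance $5,195.08
Month 6: opening $5,195.08; payment $1,392.00; balance $3,803.08
Month 7: opening $3,803.08; payment $1,392.00; balance $2,411.08
Month 8: opening $2,411.08; payment $1,392.00; balance $1,019.08
Month 9: opening $1,019.08; payment $1,019.08; balance $0.00
Balance reaches $0.00 in month 9.

9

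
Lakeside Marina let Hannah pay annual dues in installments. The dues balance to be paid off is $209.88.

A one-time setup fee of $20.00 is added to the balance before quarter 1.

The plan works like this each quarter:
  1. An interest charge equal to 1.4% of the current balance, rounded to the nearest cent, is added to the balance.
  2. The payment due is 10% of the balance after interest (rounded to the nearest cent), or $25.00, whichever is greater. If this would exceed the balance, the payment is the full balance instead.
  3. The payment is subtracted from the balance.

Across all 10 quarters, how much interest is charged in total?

Quarter 1: opening $229.88; interest $3.22 → $233.10; payment $25.00; balance $208.10
Quarter 2: opening $208.10; interest $2.91 → $211.01; payment $25.00; balance $186.01
Quarter 3: opening $186.01; interest $2.60 → $188.61; payment $25.00; balance $163.61
Quarter 4: opening $163.61; interest $2.29 → $165.90; payment $25.00; balance $140.90
Quarter 5: opening $140.90; interest $1.97 → $142.87; payment $25.00; balance $117.87
Quarter 6: opening $117.87; interest $1.65 → $119.52; payment $25.00; balance $94.52
Quarter 7: opening $94.52; interest $1.32 → $95.84; payment $25.00; balance $70.84
Quarter 8: opening $70.84; interest $0.99 → $71.83; payment $25.00; balance $46.83
Quarter 9: opening $46.83; interest $0.66 → $47.49; payment $25.00; balance $22.49
Quarter 10: opening $22.49; interest $0.31 → $22.80; payment $22.80; balance $0.00
Total interest: $3.22 + $2.91 + $2.60 + $2.29 + $1.97 + $1.65 + $1.32 + $0.99 + $0.66 + $0.31 = $17.92

$17.92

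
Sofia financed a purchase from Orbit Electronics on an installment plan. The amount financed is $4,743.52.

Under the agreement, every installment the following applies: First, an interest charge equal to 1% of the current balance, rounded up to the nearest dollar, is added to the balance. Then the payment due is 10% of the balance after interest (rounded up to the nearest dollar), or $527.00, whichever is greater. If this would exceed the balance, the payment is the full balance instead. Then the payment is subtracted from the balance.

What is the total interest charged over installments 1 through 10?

Installment 1: opening $4,743.52; interest $48.00 → $4,791.52; payment $527.00; balance $4,264.52
Installment 2: opening $4,264.52; interest $43.00 → $4,307.52; payment $527.00; balance $3,780.52
Installment 3: opening $3,780.52; interest $38.00 → $3,818.52; payment $527.00; balance $3,291.52
Installment 4: opening $3,291.52; interest $33.00 → $3,324.52; payment $527.00; balance $2,797.52
Installment 5: opening $2,797.52; interest $28.00 → $2,825.52; payment $527.00; balance $2,298.52
Installment 6: opening $2,298.52; interest $23.00 → $2,321.52; payment $527.00; balance $1,794.52
Installment 7: opening $1,794.52; interest $18.00 → $1,812.52; payment $527.00; balance $1,285.52
Installment 8: opening $1,285.52; interest $13.00 → $1,298.52; payment $527.00; balance $771.52
Installment 9: opening $771.52; interest $8.00 → $779.52; payment $527.00; balance $252.52
Installment 10: opening $252.52; interest $3.00 → $255.52; payment $255.52; balance $0.00
Total interest: $48.00 + $43.00 + $38.00 + $33.00 + $28.00 + $23.00 + $18.00 + $13.00 + $8.00 + $3.00 = $255.00

$255.00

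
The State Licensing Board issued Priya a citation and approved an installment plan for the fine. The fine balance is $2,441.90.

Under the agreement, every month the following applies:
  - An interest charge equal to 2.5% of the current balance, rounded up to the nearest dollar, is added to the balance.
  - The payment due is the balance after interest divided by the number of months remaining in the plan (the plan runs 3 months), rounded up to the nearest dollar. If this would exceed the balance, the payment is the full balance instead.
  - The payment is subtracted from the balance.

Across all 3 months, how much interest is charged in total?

Month 1: $2,441.90 +$62.00 interest = $2,503.90; pay $835.00 → $1,668.90
Month 2: $1,668.90 +$42.00 interest = $1,710.90; pay $856.00 → $854.90
Month 3: $854.90 +$22.00 interest = $876.90; pay $876.90 → $0.00
Total interest: $62.00 + $42.00 + $22.00 = $126.00

$126.00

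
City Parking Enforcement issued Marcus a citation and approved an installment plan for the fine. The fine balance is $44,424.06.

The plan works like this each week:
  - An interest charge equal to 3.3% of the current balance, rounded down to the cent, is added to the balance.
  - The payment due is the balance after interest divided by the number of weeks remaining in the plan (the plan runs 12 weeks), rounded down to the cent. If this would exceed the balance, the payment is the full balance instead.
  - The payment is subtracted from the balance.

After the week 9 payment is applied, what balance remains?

Week 1: $44,424.06 +$1,465.99 interest = $45,890.05; pay $3,824.17 → $42,065.88
Week 2: $42,065.88 +$1,388.17 interest = $43,454.05; pay $3,950.36 → $39,503.69
Week 3: $39,503.69 +$1,303.62 interest = $40,807.31; pay $4,080.73 → $36,726.58
Week 4: $36,726.58 +$1,211.97 interest = $37,938.55; pay $4,215.39 → $33,723.16
Week 5: $33,723.16 +$1,112.86 interest = $34,836.02; pay $4,354.50 → $30,481.52
Week 6: $30,481.52 +$1,005.89 interest = $31,487.41; pay $4,498.20 → $26,989.21
Week 7: $26,989.21 +$890.64 interest = $27,879.85; pay $4,646.64 → $23,233.21
Week 8: $23,233.21 +$766.69 interest = $23,999.90; pay $4,799.98 → $19,199.92
Week 9: $19,199.92 +$633.59 interest = $19,833.51; pay $4,958.37 → $14,875.14

$14,875.14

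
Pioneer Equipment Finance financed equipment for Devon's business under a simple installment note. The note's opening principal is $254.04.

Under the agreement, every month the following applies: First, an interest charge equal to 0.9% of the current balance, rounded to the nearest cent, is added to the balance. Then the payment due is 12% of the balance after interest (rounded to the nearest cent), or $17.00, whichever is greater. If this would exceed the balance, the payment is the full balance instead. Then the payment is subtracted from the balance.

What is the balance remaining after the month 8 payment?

Month 1: opening $254.04; interest $2.29 → $256.33; payment $30.76; balance $225.57
Month 2: opening $225.57; interest $2.03 → $227.60; payment $27.31; balance $200.29
Month 3: opening $200.29; interest $1.80 → $202.09; payment $24.25; balance $177.84
Month 4: opening $177.84; interest $1.60 → $179.44; payment $21.53; balance $157.91
Month 5: opening $157.91; interest $1.42 → $159.33; payment $19.12; balance $140.21
Month 6: opening $140.21; interest $1.26 → $141.47; payment $17.00; balance $124.47
Month 7: opening $124.47; interest $1.12 → $125.59; payment $17.00; balance $108.59
Month 8: opening $108.59; interest $0.98 → $109.57; payment $17.00; balance $92.57

$92.57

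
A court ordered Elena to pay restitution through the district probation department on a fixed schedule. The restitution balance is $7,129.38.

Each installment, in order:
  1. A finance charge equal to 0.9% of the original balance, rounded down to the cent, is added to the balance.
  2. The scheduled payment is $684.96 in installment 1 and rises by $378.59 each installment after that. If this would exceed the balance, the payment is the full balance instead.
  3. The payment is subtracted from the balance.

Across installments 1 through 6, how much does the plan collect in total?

$7,514.34

Installment 1: opening $7,129.38; interest $64.16 → $7,193.54; payment $684.96; balance $6,508.58
Installment 2: opening $6,508.58; interest $64.16 → $6,572.74; payment $1,063.55; balance $5,509.19
Installment 3: opening $5,509.19; interest $64.16 → $5,573.35; payment $1,442.14; balance $4,131.21
Installment 4: opening $4,131.21; interest $64.16 → $4,195.37; payment $1,820.73; balance $2,374.64
Installment 5: opening $2,374.64; interest $64.16 → $2,438.80; payment $2,199.32; balance $239.48
Installment 6: opening $239.48; interest $64.16 → $303.64; payment $303.64; balance $0.00
Total paid: $7,514.34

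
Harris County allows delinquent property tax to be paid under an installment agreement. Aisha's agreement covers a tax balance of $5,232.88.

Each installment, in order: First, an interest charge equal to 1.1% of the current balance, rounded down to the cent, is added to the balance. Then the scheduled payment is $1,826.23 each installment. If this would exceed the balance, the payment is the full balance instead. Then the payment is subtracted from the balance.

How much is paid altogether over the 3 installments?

$5,346.97

Installment 1: opening $5,232.88; interest $57.56 → $5,290.44; payment $1,826.23; balance $3,464.21
Installment 2: opening $3,464.21; interest $38.10 → $3,502.31; payment $1,826.23; balance $1,676.08
Installment 3: opening $1,676.08; interest $18.43 → $1,694.51; payment $1,694.51; balance $0.00
Total paid: $5,346.97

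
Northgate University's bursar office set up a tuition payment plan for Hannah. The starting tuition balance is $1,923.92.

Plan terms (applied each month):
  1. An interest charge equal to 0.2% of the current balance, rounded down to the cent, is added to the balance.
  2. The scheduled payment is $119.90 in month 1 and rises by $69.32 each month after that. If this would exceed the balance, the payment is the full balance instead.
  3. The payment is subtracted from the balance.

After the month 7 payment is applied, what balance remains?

Month 1: opening $1,923.92; interest $3.84 → $1,927.76; payment $119.90; balance $1,807.86
Month 2: opening $1,807.86; interest $3.61 → $1,811.47; payment $189.22; balance $1,622.25
Month 3: opening $1,622.25; interest $3.24 → $1,625.49; payment $258.54; balance $1,366.95
Month 4: opening $1,366.95; interest $2.73 → $1,369.68; payment $327.86; balance $1,041.82
Month 5: opening $1,041.82; interest $2.08 → $1,043.90; payment $397.18; balance $646.72
Month 6: opening $646.72; interest $1.29 → $648.01; payment $466.50; balance $181.51
Month 7: opening $181.51; interest $0.36 → $181.87; payment $181.87; balance $0.00

$0.00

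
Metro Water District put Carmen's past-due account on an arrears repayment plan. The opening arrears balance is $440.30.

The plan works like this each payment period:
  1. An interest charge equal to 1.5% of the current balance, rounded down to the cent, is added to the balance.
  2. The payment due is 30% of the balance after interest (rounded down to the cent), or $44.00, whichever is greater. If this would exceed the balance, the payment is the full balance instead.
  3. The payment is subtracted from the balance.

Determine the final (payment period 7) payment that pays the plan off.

$27.32

Payment period 1: $440.30 +$6.60 interest = $446.90; pay $134.07 → $312.83
Payment period 2: $312.83 +$4.69 interest = $317.52; pay $95.25 → $222.27
Payment period 3: $222.27 +$3.33 interest = $225.60; pay $67.68 → $157.92
Payment period 4: $157.92 +$2.36 interest = $160.28; pay $48.08 → $112.20
Payment period 5: $112.20 +$1.68 interest = $113.88; pay $44.00 → $69.88
Payment period 6: $69.88 +$1.04 interest = $70.92; pay $44.00 → $26.92
Payment period 7: $26.92 +$0.40 interest = $27.32; pay $27.32 → $0.00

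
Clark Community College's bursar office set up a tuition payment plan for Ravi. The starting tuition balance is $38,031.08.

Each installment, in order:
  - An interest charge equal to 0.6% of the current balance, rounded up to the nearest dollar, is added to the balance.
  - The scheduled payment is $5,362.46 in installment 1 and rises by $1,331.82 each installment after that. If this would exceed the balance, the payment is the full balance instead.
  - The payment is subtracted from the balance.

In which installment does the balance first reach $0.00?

Installment 1: opening $38,031.08; interest $229.00 → $38,260.08; payment $5,362.46; balance $32,897.62
Installment 2: opening $32,897.62; interest $198.00 → $33,095.62; payment $6,694.28; balance $26,401.34
Installment 3: opening $26,401.34; interest $159.00 → $26,560.34; payment $8,026.10; balance $18,534.24
Installment 4: opening $18,534.24; interest $112.00 → $18,646.24; payment $9,357.92; balance $9,288.32
Installment 5: opening $9,288.32; interest $56.00 → $9,344.32; payment $9,344.32; balance $0.00
Balance reaches $0.00 in installment 5.

5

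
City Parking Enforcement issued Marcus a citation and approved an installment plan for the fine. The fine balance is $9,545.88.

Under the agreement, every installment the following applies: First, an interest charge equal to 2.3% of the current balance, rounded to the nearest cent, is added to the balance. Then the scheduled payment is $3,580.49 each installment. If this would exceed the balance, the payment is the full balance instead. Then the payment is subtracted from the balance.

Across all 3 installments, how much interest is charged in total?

Installment 1: $9,545.88 +$219.56 interest = $9,765.44; pay $3,580.49 → $6,184.95
Installment 2: $6,184.95 +$142.25 interest = $6,327.20; pay $3,580.49 → $2,746.71
Installment 3: $2,746.71 +$63.17 interest = $2,809.88; pay $2,809.88 → $0.00
Total interest: $219.56 + $142.25 + $63.17 = $424.98

$424.98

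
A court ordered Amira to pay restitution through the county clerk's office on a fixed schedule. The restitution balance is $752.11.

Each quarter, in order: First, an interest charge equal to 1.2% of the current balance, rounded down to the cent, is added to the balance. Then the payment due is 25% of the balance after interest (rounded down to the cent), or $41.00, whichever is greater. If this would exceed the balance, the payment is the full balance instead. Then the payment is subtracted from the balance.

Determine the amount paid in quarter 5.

$63.14

Quarter 1: $752.11 +$9.02 interest = $761.13; pay $190.28 → $570.85
Quarter 2: $570.85 +$6.85 interest = $577.70; pay $144.42 → $433.28
Quarter 3: $433.28 +$5.19 interest = $438.47; pay $109.61 → $328.86
Quarter 4: $328.86 +$3.94 interest = $332.80; pay $83.20 → $249.60
Quarter 5: $249.60 +$2.99 interest = $252.59; pay $63.14 → $189.45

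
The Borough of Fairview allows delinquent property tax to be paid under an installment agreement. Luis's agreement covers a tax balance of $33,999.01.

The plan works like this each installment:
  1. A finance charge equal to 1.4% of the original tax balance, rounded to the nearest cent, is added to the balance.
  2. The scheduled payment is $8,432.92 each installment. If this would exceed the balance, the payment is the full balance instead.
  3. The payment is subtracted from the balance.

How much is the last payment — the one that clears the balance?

$2,647.28

# | Opening | Interest | Payment | End bal
1 | $33,999.01 | $475.99 | $8,432.92 | $26,042.08
2 | $26,042.08 | $475.99 | $8,432.92 | $18,085.15
3 | $18,085.15 | $475.99 | $8,432.92 | $10,128.22
4 | $10,128.22 | $475.99 | $8,432.92 | $2,171.29
5 | $2,171.29 | $475.99 | $2,647.28 | $0.00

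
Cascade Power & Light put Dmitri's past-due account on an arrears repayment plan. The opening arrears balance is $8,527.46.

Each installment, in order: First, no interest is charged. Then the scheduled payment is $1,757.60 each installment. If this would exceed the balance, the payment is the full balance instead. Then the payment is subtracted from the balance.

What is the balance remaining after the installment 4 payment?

Installment 1: opening $8,527.46; payment $1,757.60; balance $6,769.86
Installment 2: opening $6,769.86; payment $1,757.60; balance $5,012.26
Installment 3: opening $5,012.26; payment $1,757.60; balance $3,254.66
Installment 4: opening $3,254.66; payment $1,757.60; balance $1,497.06

$1,497.06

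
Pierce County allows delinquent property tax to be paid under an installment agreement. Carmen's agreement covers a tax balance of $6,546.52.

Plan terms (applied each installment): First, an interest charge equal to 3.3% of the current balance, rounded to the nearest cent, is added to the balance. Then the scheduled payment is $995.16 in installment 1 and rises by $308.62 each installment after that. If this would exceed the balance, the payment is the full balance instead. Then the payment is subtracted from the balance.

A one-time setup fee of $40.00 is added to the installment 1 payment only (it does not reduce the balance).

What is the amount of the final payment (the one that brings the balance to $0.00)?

Installment 1: $6,546.52 +$216.04 interest = $6,762.56; pay $995.16 (+ $40.00 fee) → $5,767.40
Installment 2: $5,767.40 +$190.32 interest = $5,957.72; pay $1,303.78 → $4,653.94
Installment 3: $4,653.94 +$153.58 interest = $4,807.52; pay $1,612.40 → $3,195.12
Installment 4: $3,195.12 +$105.44 interest = $3,300.56; pay $1,921.02 → $1,379.54
Installment 5: $1,379.54 +$45.52 interest = $1,425.06; pay $1,425.06 → $0.00

$1,425.06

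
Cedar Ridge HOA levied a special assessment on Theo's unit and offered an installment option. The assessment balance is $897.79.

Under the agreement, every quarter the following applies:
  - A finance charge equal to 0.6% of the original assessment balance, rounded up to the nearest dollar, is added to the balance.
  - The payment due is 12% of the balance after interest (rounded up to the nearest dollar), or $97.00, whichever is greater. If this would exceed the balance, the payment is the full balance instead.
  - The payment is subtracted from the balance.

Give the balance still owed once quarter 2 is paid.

$703.79

Quarter 1: opening $897.79; interest $6.00 → $903.79; payment $109.00; balance $794.79
Quarter 2: opening $794.79; interest $6.00 → $800.79; payment $97.00; balance $703.79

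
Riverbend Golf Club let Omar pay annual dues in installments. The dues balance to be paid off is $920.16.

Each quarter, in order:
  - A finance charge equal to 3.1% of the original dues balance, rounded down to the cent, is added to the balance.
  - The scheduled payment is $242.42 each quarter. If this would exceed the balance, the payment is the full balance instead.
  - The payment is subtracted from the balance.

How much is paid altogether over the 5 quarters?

# | Opening | Interest | Payment | End bal
1 | $920.16 | $28.52 | $242.42 | $706.26
2 | $706.26 | $28.52 | $242.42 | $492.36
3 | $492.36 | $28.52 | $242.42 | $278.46
4 | $278.46 | $28.52 | $242.42 | $64.56
5 | $64.56 | $28.52 | $93.08 | $0.00
Total paid: $1,062.76

$1,062.76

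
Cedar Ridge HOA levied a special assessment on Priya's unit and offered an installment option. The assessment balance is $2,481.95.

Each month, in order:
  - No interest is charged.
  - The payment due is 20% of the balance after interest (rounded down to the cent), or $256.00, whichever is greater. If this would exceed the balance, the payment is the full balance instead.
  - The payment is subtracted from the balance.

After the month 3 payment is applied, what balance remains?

# | Opening | Payment | End bal
1 | $2,481.95 | $496.39 | $1,985.56
2 | $1,985.56 | $397.11 | $1,588.45
3 | $1,588.45 | $317.69 | $1,270.76

$1,270.76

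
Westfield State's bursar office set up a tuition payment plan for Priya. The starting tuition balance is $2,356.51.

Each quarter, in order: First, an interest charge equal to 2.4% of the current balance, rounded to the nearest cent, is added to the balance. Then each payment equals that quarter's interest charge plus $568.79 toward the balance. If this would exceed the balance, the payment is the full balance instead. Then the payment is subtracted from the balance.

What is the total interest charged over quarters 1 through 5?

$146.27

Quarter 1: opening $2,356.51; interest $56.56 → $2,413.07; payment $625.35; balance $1,787.72
Quarter 2: opening $1,787.72; interest $42.91 → $1,830.63; payment $611.70; balance $1,218.93
Quarter 3: opening $1,218.93; interest $29.25 → $1,248.18; payment $598.04; balance $650.14
Quarter 4: opening $650.14; interest $15.60 → $665.74; payment $584.39; balance $81.35
Quarter 5: opening $81.35; interest $1.95 → $83.30; payment $83.30; balance $0.00
Total interest: $56.56 + $42.91 + $29.25 + $15.60 + $1.95 = $146.27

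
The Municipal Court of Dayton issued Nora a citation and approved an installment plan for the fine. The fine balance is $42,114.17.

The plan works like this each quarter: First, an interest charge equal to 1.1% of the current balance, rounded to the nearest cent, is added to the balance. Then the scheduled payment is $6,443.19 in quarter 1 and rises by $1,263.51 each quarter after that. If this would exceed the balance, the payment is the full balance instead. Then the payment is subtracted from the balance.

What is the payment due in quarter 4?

$10,233.72

Quarter 1: opening $42,114.17; interest $463.26 → $42,577.43; payment $6,443.19; balance $36,134.24
Quarter 2: opening $36,134.24; interest $397.48 → $36,531.72; payment $7,706.70; balance $28,825.02
Quarter 3: opening $28,825.02; interest $317.08 → $29,142.10; payment $8,970.21; balance $20,171.89
Quarter 4: opening $20,171.89; interest $221.89 → $20,393.78; payment $10,233.72; balance $10,160.06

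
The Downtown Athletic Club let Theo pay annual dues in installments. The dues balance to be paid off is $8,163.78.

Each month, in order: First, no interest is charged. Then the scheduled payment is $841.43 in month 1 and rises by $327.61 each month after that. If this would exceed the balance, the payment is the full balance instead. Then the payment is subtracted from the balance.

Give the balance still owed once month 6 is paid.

Month 1: opening $8,163.78; payment $841.43; balance $7,322.35
Month 2: opening $7,322.35; payment $1,169.04; balance $6,153.31
Month 3: opening $6,153.31; payment $1,496.65; balance $4,656.66
Month 4: opening $4,656.66; payment $1,824.26; balance $2,832.40
Month 5: opening $2,832.40; payment $2,151.87; balance $680.53
Month 6: opening $680.53; payment $680.53; balance $0.00

$0.00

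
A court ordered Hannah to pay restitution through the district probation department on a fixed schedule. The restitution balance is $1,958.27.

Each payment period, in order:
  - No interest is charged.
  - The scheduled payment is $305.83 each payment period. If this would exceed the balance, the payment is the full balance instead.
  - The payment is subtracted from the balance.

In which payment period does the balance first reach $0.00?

Payment period 1: $1,958.27 − $305.83 → $1,652.44
Payment period 2: $1,652.44 − $305.83 → $1,346.61
Payment period 3: $1,346.61 − $305.83 → $1,040.78
Payment period 4: $1,040.78 − $305.83 → $734.95
Payment period 5: $734.95 − $305.83 → $429.12
Payment period 6: $429.12 − $305.83 → $123.29
Payment period 7: $123.29 − $123.29 → $0.00
Balance reaches $0.00 in payment period 7.

7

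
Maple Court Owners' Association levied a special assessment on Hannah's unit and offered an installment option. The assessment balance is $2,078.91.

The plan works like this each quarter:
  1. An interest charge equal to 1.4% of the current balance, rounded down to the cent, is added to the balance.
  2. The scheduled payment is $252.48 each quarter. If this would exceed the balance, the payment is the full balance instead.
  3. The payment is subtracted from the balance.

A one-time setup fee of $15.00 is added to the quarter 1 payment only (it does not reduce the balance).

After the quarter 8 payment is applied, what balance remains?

$201.82

Quarter 1: $2,078.91 +$29.10 interest = $2,108.01; pay $252.48 (+ $15.00 fee) → $1,855.53
Quarter 2: $1,855.53 +$25.97 interest = $1,881.50; pay $252.48 → $1,629.02
Quarter 3: $1,629.02 +$22.80 interest = $1,651.82; pay $252.48 → $1,399.34
Quarter 4: $1,399.34 +$19.59 interest = $1,418.93; pay $252.48 → $1,166.45
Quarter 5: $1,166.45 +$16.33 interest = $1,182.78; pay $252.48 → $930.30
Quarter 6: $930.30 +$13.02 interest = $943.32; pay $252.48 → $690.84
Quarter 7: $690.84 +$9.67 interest = $700.51; pay $252.48 → $448.03
Quarter 8: $448.03 +$6.27 interest = $454.30; pay $252.48 → $201.82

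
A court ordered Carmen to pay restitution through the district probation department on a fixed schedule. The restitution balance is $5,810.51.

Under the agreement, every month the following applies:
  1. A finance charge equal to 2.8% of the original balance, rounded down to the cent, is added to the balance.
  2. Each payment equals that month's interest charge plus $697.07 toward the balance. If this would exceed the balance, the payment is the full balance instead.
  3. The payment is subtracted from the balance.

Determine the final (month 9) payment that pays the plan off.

# | Opening | Interest | Payment | End bal
1 | $5,810.51 | $162.69 | $859.76 | $5,113.44
2 | $5,113.44 | $162.69 | $859.76 | $4,416.37
3 | $4,416.37 | $162.69 | $859.76 | $3,719.30
4 | $3,719.30 | $162.69 | $859.76 | $3,022.23
5 | $3,022.23 | $162.69 | $859.76 | $2,325.16
6 | $2,325.16 | $162.69 | $859.76 | $1,628.09
7 | $1,628.09 | $162.69 | $859.76 | $931.02
8 | $931.02 | $162.69 | $859.76 | $233.95
9 | $233.95 | $162.69 | $396.64 | $0.00

$396.64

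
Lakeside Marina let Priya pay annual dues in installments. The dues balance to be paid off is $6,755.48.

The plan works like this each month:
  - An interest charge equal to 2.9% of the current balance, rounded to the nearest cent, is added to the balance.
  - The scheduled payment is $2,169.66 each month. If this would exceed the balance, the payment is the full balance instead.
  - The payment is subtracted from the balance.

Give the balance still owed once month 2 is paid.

$2,750.74

Month 1: $6,755.48 +$195.91 interest = $6,951.39; pay $2,169.66 → $4,781.73
Month 2: $4,781.73 +$138.67 interest = $4,920.40; pay $2,169.66 → $2,750.74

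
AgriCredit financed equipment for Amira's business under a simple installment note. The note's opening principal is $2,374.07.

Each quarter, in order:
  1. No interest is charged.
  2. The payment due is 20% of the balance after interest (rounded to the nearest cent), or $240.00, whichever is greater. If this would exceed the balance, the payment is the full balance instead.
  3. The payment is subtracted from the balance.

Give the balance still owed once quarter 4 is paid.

Quarter 1: opening $2,374.07; payment $474.81; balance $1,899.26
Quarter 2: opening $1,899.26; payment $379.85; balance $1,519.41
Quarter 3: opening $1,519.41; payment $303.88; balance $1,215.53
Quarter 4: opening $1,215.53; payment $243.11; balance $972.42

$972.42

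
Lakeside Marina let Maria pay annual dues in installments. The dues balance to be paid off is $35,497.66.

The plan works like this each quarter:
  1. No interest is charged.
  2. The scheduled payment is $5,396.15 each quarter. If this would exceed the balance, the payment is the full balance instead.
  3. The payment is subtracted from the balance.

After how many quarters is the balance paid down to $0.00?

Quarter 1: $35,497.66 − $5,396.15 → $30,101.51
Quarter 2: $30,101.51 − $5,396.15 → $24,705.36
Quarter 3: $24,705.36 − $5,396.15 → $19,309.21
Quarter 4: $19,309.21 − $5,396.15 → $13,913.06
Quarter 5: $13,913.06 − $5,396.15 → $8,516.91
Quarter 6: $8,516.91 − $5,396.15 → $3,120.76
Quarter 7: $3,120.76 − $3,120.76 → $0.00
Balance reaches $0.00 in quarter 7.

7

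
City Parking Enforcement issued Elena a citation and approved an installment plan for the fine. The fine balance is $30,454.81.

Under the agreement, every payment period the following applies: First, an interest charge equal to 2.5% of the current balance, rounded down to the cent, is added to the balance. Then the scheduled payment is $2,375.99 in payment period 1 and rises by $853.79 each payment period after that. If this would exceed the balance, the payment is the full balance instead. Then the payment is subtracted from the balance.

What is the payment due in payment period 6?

Payment period 1: $30,454.81 +$761.37 interest = $31,216.18; pay $2,375.99 → $28,840.19
Payment period 2: $28,840.19 +$721.00 interest = $29,561.19; pay $3,229.78 → $26,331.41
Payment period 3: $26,331.41 +$658.28 interest = $26,989.69; pay $4,083.57 → $22,906.12
Payment period 4: $22,906.12 +$572.65 interest = $23,478.77; pay $4,937.36 → $18,541.41
Payment period 5: $18,541.41 +$463.53 interest = $19,004.94; pay $5,791.15 → $13,213.79
Payment period 6: $13,213.79 +$330.34 interest = $13,544.13; pay $6,644.94 → $6,899.19

$6,644.94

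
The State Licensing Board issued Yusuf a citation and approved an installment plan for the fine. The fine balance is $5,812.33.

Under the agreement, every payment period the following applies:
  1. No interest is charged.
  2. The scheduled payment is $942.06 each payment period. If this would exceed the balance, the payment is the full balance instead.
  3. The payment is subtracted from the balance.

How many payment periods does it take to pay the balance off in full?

Payment period 1: $5,812.33 − $942.06 → $4,870.27
Payment period 2: $4,870.27 − $942.06 → $3,928.21
Payment period 3: $3,928.21 − $942.06 → $2,986.15
Payment period 4: $2,986.15 − $942.06 → $2,044.09
Payment period 5: $2,044.09 − $942.06 → $1,102.03
Payment period 6: $1,102.03 − $942.06 → $159.97
Payment period 7: $159.97 − $159.97 → $0.00
Balance reaches $0.00 in payment period 7.

7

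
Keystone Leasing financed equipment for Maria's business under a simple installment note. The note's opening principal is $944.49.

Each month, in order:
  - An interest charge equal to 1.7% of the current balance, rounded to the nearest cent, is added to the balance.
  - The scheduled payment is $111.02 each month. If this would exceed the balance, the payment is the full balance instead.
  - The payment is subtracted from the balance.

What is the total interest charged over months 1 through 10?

$84.53

Month 1: $944.49 +$16.06 interest = $960.55; pay $111.02 → $849.53
Month 2: $849.53 +$14.44 interest = $863.97; pay $111.02 → $752.95
Month 3: $752.95 +$12.80 interest = $765.75; pay $111.02 → $654.73
Month 4: $654.73 +$11.13 interest = $665.86; pay $111.02 → $554.84
Month 5: $554.84 +$9.43 interest = $564.27; pay $111.02 → $453.25
Month 6: $453.25 +$7.71 interest = $460.96; pay $111.02 → $349.94
Month 7: $349.94 +$5.95 interest = $355.89; pay $111.02 → $244.87
Month 8: $244.87 +$4.16 interest = $249.03; pay $111.02 → $138.01
Month 9: $138.01 +$2.35 interest = $140.36; pay $111.02 → $29.34
Month 10: $29.34 +$0.50 interest = $29.84; pay $29.84 → $0.00
Total interest: $16.06 + $14.44 + $12.80 + $11.13 + $9.43 + $7.71 + $5.95 + $4.16 + $2.35 + $0.50 = $84.53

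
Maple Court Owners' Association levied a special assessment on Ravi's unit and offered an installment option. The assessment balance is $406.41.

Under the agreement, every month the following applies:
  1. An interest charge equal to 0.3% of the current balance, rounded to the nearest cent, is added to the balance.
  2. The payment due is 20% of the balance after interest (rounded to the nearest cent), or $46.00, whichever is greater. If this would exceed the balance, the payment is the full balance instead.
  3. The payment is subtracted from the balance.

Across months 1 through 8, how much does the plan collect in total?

Month 1: $406.41 +$1.22 interest = $407.63; pay $81.53 → $326.10
Month 2: $326.10 +$0.98 interest = $327.08; pay $65.42 → $261.66
Month 3: $261.66 +$0.78 interest = $262.44; pay $52.49 → $209.95
Month 4: $209.95 +$0.63 interest = $210.58; pay $46.00 → $164.58
Month 5: $164.58 +$0.49 interest = $165.07; pay $46.00 → $119.07
Month 6: $119.07 +$0.36 interest = $119.43; pay $46.00 → $73.43
Month 7: $73.43 +$0.22 interest = $73.65; pay $46.00 → $27.65
Month 8: $27.65 +$0.08 interest = $27.73; pay $27.73 → $0.00
Total paid: $411.17

$411.17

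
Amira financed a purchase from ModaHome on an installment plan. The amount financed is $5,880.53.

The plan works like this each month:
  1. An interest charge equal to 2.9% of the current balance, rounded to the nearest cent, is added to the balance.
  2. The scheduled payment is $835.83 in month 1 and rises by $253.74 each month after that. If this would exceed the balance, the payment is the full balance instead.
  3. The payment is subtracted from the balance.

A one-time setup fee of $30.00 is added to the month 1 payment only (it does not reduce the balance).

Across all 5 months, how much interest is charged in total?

$579.41

Month 1: opening $5,880.53; interest $170.54 → $6,051.07; payment $835.83 (+ $30.00 fee); balance $5,215.24
Month 2: opening $5,215.24; interest $151.24 → $5,366.48; payment $1,089.57; balance $4,276.91
Month 3: opening $4,276.91; interest $124.03 → $4,400.94; payment $1,343.31; balance $3,057.63
Month 4: opening $3,057.63; interest $88.67 → $3,146.30; payment $1,597.05; balance $1,549.25
Month 5: opening $1,549.25; interest $44.93 → $1,594.18; payment $1,594.18; balance $0.00
Total interest: $170.54 + $151.24 + $124.03 + $88.67 + $44.93 = $579.41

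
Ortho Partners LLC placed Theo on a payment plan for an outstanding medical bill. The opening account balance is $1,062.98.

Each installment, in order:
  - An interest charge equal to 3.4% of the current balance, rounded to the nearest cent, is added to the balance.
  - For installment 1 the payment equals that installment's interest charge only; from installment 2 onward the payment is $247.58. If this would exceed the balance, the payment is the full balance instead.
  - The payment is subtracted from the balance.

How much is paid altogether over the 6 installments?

$1,205.45

Installment 1: opening $1,062.98; interest $36.14 → $1,099.12; payment $36.14; balance $1,062.98
Installment 2: opening $1,062.98; interest $36.14 → $1,099.12; payment $247.58; balance $851.54
Installment 3: opening $851.54; interest $28.95 → $880.49; payment $247.58; balance $632.91
Installment 4: opening $632.91; interest $21.52 → $654.43; payment $247.58; balance $406.85
Installment 5: opening $406.85; interest $13.83 → $420.68; payment $247.58; balance $173.10
Installment 6: opening $173.10; interest $5.89 → $178.99; payment $178.99; balance $0.00
Total paid: $1,205.45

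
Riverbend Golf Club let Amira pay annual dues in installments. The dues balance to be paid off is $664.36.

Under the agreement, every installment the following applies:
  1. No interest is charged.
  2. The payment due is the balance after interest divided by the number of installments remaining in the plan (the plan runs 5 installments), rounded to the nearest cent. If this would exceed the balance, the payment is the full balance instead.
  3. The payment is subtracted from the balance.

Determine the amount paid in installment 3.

$132.87

Installment 1: $664.36 − $132.87 → $531.49
Installment 2: $531.49 − $132.87 → $398.62
Installment 3: $398.62 − $132.87 → $265.75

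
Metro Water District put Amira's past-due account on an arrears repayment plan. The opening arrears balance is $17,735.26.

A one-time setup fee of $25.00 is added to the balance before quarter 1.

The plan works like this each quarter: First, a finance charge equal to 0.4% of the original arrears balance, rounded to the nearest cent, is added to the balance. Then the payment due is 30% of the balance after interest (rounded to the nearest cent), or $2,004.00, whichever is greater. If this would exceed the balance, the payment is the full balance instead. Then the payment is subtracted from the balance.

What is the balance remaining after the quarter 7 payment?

Quarter 1: $17,760.26 +$70.94 interest = $17,831.20; pay $5,349.36 → $12,481.84
Quarter 2: $12,481.84 +$70.94 interest = $12,552.78; pay $3,765.83 → $8,786.95
Quarter 3: $8,786.95 +$70.94 interest = $8,857.89; pay $2,657.37 → $6,200.52
Quarter 4: $6,200.52 +$70.94 interest = $6,271.46; pay $2,004.00 → $4,267.46
Quarter 5: $4,267.46 +$70.94 interest = $4,338.40; pay $2,004.00 → $2,334.40
Quarter 6: $2,334.40 +$70.94 interest = $2,405.34; pay $2,004.00 → $401.34
Quarter 7: $401.34 +$70.94 interest = $472.28; pay $472.28 → $0.00

$0.00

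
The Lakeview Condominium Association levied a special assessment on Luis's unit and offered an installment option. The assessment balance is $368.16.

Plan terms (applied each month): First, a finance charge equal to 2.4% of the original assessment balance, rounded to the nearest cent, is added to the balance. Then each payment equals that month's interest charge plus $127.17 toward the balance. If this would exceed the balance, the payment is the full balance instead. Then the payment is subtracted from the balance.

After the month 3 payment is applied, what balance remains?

$0.00

Month 1: opening $368.16; interest $8.84 → $377.00; payment $136.01; balance $240.99
Month 2: opening $240.99; interest $8.84 → $249.83; payment $136.01; balance $113.82
Month 3: opening $113.82; interest $8.84 → $122.66; payment $122.66; balance $0.00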